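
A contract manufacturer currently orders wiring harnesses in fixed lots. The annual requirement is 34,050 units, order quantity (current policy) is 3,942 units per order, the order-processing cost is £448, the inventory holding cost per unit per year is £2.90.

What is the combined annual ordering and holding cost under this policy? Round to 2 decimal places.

Annual ordering cost = (D/Q)·S = (34,050/3,942) × 448 = £3,869.71
Annual holding cost  = (Q/2)·H = (3,942/2) × 2.9 = £5,715.90
Total = £3,869.71 + £5,715.90 = £9,585.61

£9,585.61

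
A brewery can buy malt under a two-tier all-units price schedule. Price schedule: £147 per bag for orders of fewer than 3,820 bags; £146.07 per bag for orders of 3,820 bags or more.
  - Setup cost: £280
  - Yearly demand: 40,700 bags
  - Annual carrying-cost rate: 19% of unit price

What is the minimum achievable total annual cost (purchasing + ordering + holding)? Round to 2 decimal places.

H₁ = 19%×£147 = £27.9300;  H₂ = 19%×£146.07 = £27.7533
EOQ₁ = √(2×40,700×280/27.9300) = 903.35  (< 3,820, feasible at tier 1)
EOQ₂ = √(2×40,700×280/27.7533) = 906.22  (< 3,820 → use Q = 3,820 at tier-2 price)
TC(tier 1 (EOQ₁), Q≈903.3) = £6,008,130.55
TC(tier 2, Q≈3,820.0) = £6,001,041.05
Minimum at tier 2: £6,001,041.05

£6,001,041.05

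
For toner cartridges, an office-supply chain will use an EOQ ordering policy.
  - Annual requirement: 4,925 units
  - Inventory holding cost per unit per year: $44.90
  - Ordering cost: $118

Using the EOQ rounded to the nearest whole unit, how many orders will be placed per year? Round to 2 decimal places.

30.59 orders per year

Optimal lot size Q* = (2 × 4,925 × $118 / $44.9)^½ ≈ 160.89 → Q = 161
Orders per year = D/Q = 4,925 / 161 = 30.590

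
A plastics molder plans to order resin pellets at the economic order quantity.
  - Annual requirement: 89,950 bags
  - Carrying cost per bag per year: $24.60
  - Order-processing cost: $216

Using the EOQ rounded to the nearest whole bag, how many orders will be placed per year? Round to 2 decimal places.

71.56 orders per year

Optimal lot size Q* = (2 × 89,950 × $216 / $24.6)^½ ≈ 1,256.83 → Q = 1,257
Orders per year = D/Q = 89,950 / 1,257 = 71.559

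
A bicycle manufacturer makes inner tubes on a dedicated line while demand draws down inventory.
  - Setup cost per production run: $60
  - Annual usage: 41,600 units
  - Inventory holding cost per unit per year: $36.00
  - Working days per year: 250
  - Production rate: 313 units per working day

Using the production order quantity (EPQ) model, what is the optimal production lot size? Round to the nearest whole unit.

544 units

Daily demand d = 41,600/250 = 166.400; p = 313; 1 − d/p = 0.46837
EPQ = √(2DS / (H(1 − d/p)))
    = √(2 × 41,600 × 60 / (36 × 0.46837)) ≈ 544.12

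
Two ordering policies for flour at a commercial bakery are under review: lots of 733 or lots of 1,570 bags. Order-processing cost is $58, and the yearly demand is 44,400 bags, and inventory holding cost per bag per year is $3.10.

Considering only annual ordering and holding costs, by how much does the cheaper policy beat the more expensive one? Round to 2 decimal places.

TC(Q) = (D/Q)S + (Q/2)H
TC(733) = (44,400/733)×58 + (733/2)×3.1 = $4,649.38
TC(1,570) = (44,400/1,570)×58 + (1,570/2)×3.1 = $4,073.75
Cheaper: Q = 1,570.  Difference = $575.63

$575.63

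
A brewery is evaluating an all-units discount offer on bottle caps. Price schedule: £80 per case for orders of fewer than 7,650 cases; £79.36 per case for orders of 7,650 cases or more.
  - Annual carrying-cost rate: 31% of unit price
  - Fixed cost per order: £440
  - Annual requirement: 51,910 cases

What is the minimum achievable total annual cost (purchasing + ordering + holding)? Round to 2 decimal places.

£4,186,458.34

H₁ = 31%×£80 = £24.8000;  H₂ = 31%×£79.36 = £24.6016
EOQ₁ = √(2×51,910×440/24.8000) = 1,357.19  (< 7,650, feasible at tier 1)
EOQ₂ = √(2×51,910×440/24.6016) = 1,362.65  (< 7,650 → use Q = 7,650 at tier-2 price)
TC(tier 1 (EOQ₁), Q≈1,357.2) = £4,186,458.34
TC(tier 2, Q≈7,650.0) = £4,216,664.39
Minimum at tier 1 (EOQ₁): £4,186,458.34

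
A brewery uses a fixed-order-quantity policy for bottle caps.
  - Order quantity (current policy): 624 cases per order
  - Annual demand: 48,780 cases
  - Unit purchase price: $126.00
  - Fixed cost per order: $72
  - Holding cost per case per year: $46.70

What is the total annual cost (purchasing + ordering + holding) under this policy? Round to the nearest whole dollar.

$6,166,479

Orders/yr = 48,780/624 = 78.173; ordering cost = 78.173 × $72 = $5,628.46
Average inventory = 624/2 = 312; holding cost = 312 × $46.7 = $14,570.40
Purchase cost = D·C = 48,780 × 126 = $6,146,280.00
Total = $5,628.46 + $14,570.40 + $6,146,280.00 = $6,166,478.86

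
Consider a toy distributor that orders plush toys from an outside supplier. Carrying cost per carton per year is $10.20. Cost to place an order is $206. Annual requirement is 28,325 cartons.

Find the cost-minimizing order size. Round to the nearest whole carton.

1,070 cartons

Optimal lot size Q* = (2 × 28,325 × $206 / $10.2)^½ ≈ 1,069.63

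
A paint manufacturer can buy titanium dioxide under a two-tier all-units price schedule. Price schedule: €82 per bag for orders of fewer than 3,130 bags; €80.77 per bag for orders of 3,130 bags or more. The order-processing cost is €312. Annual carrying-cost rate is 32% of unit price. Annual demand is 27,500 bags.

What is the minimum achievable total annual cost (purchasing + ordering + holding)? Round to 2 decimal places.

€2,264,365.83

H₁ = 32%×€82 = €26.2400;  H₂ = 32%×€80.77 = €25.8464
EOQ₁ = √(2×27,500×312/26.2400) = 808.68  (< 3,130, feasible at tier 1)
EOQ₂ = √(2×27,500×312/25.8464) = 814.81  (< 3,130 → use Q = 3,130 at tier-2 price)
TC(tier 1 (EOQ₁), Q≈808.7) = €2,276,219.76
TC(tier 2, Q≈3,130.0) = €2,264,365.83
Minimum at tier 2: €2,264,365.83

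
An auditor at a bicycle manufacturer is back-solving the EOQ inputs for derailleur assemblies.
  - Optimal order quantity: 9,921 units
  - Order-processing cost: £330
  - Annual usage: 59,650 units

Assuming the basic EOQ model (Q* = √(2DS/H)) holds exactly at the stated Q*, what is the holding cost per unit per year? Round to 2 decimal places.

£0.40

EOQ relation: Q² = 2DS/H, so rearrange for the unknown.
H = 2DS / Q² = 2 × 59,650 × 330 / 9,921² = 0.4000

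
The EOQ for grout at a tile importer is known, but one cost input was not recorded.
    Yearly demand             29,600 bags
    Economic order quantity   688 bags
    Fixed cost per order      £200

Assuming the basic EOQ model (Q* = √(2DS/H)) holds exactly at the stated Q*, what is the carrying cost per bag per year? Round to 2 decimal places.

EOQ relation: Q² = 2DS/H, so rearrange for the unknown.
H = 2DS / Q² = 2 × 29,600 × 200 / 688² = 25.0135

£25.01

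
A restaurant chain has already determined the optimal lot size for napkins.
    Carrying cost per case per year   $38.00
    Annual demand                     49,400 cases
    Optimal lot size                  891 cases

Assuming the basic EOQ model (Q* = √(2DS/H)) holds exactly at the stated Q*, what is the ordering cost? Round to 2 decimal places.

From Q* = √(2DS/H) ⇒ Q*² = 2DS/H.
S = Q²H / (2D) = 891² × 38 / (2 × 49,400) = 305.3388

$305.34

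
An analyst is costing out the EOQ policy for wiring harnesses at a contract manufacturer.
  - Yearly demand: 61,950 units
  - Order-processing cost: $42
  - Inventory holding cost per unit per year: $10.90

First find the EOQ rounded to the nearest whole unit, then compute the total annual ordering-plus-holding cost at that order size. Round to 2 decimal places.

EOQ = √(2DS/H) = √(2 × 61,950 × 42 / 10.9)
    = √(477,412.84) ≈ 690.95 → Q = 691 units
Ordering: D/Q × S = 61,950/691 × $42 = $3,765.41
Holding:  Q/2 × H = 691/2 × $10.9 = $3,765.95
Total = $3,765.41 + $3,765.95 = $7,531.36

$7,531.36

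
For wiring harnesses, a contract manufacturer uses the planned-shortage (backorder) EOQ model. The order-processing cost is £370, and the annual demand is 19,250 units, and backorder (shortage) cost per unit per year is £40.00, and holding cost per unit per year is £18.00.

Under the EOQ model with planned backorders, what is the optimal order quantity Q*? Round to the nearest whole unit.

Basic EOQ = √(2·19,250·370/18) = 889.600
Backorder adjustment √((H+b)/b) = √((18+40)/40) = 1.2042
Q* = 889.600 × 1.2042 ≈ 1,071.22

1,071 units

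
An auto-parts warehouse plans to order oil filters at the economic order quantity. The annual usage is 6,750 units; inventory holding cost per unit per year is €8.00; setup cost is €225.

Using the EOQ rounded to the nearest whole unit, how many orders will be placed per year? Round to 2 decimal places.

10.96 orders per year

2DS/H = 2·6,750·225/8 = 379,687.50
EOQ = √379,687.50 ≈ 616.19 → Q = 616
N = D/Q = 6,750/616 ≈ 10.958 orders/yr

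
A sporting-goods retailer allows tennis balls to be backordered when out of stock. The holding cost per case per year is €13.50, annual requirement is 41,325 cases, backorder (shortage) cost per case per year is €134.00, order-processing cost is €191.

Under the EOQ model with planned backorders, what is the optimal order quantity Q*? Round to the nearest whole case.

1,135 cases

Q* = √(2DS/H) · √((H + b)/b)
   = √(2 × 41,325 × 191 / 13.5) · √((13.5 + 134) / 134)
   = 1,081.362 × 1.0492 ≈ 1,134.53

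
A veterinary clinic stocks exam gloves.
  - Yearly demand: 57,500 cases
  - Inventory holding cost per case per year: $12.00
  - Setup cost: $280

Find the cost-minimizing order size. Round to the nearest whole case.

1,638 cases

2DS/H = 2·57,500·280/12 = 2,683,333.33
EOQ = √2,683,333.33 ≈ 1,638.09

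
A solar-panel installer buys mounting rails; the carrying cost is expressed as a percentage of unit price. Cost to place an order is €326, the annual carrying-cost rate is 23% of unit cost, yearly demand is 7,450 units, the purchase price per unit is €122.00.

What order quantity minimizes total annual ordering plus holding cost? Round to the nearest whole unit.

Carrying cost H = €122 × 23% = €28.0600/unit/yr
Q* = √(2·D·S / H) = √(2·7,450·326 / 28.06) = √173,107.6 ≈ 416.06

416 units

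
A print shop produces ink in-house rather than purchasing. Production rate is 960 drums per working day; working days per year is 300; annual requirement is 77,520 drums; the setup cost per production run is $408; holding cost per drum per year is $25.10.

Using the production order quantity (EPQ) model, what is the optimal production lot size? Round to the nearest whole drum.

1,857 drums

Daily demand d = 77,520/300 = 258.400; p = 960; 1 − d/p = 0.73083
EPQ = √(2DS / (H(1 − d/p)))
    = √(2 × 77,520 × 408 / (25.1 × 0.73083)) ≈ 1,856.97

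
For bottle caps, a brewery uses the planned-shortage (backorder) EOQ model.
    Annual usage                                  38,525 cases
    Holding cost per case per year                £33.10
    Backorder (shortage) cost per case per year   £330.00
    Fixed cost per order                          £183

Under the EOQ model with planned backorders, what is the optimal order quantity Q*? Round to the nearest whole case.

Q* = √(2DS/H) · √((H + b)/b)
   = √(2 × 38,525 × 183 / 33.1) · √((33.1 + 330) / 330)
   = 652.676 × 1.0490 ≈ 684.63

685 cases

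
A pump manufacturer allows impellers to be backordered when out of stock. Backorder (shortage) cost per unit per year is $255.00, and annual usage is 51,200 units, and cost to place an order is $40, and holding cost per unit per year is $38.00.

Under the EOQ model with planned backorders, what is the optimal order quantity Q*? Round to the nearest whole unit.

352 units

Q* = √(2DS/H) · √((H + b)/b)
   = √(2 × 51,200 × 40 / 38) · √((38 + 255) / 255)
   = 328.313 × 1.0719 ≈ 351.93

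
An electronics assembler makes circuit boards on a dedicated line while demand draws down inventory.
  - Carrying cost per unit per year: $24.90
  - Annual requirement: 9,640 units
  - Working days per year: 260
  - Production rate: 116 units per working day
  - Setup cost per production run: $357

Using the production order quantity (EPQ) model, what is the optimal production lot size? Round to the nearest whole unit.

637 units

d = 9,640/260 = 37.0769 units/day;  effective holding cost H(1 − d/p) = 24.9·(1 − 37.0769/116) = 16.94125
Q* = √(2DS / H_eff) = √(2·9,640·357 / 16.94125) ≈ 637.40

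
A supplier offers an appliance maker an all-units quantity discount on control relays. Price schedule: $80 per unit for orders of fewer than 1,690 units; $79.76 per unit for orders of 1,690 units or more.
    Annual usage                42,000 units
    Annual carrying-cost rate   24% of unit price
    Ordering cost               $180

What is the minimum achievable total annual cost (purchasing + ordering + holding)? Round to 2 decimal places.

H₁ = 24%×$80 = $19.2000;  H₂ = 24%×$79.76 = $19.1424
EOQ₁ = √(2×42,000×180/19.2000) = 887.41  (< 1,690, feasible at tier 1)
EOQ₂ = √(2×42,000×180/19.1424) = 888.75  (< 1,690 → use Q = 1,690 at tier-2 price)
TC(tier 1 (EOQ₁), Q≈887.4) = $3,377,038.31
TC(tier 2, Q≈1,690.0) = $3,370,568.70
Minimum at tier 2: $3,370,568.70

$3,370,568.70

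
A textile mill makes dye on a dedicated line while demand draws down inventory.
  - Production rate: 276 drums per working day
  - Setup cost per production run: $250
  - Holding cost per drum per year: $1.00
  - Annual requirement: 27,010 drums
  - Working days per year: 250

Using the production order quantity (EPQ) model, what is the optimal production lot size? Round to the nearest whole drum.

4,711 drums

Daily demand d = 27,010/250 = 108.040; p = 276; 1 − d/p = 0.60855
EPQ = √(2DS / (H(1 − d/p)))
    = √(2 × 27,010 × 250 / (1 × 0.60855)) ≈ 4,710.85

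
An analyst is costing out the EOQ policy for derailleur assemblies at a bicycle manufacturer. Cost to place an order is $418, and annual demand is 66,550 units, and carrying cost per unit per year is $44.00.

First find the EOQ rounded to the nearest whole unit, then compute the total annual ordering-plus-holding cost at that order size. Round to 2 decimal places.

Optimal lot size Q* = (2 × 66,550 × $418 / $44)^½ ≈ 1,124.48 → Q = 1,124 units
Ordering: D/Q × S = 66,550/1,124 × $418 = $24,749.02
Holding:  Q/2 × H = 1,124/2 × $44 = $24,728.00
Total = $24,749.02 + $24,728.00 = $49,477.02

$49,477.02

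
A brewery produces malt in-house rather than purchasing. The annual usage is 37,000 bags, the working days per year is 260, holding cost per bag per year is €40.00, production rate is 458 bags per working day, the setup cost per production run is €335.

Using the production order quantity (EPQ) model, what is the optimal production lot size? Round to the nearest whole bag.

d = 37,000/260 = 142.3077 bags/day;  effective holding cost H(1 − d/p) = 40·(1 − 142.3077/458) = 27.57138
Q* = √(2DS / H_eff) = √(2·37,000·335 / 27.57138) ≈ 948.22

948 bags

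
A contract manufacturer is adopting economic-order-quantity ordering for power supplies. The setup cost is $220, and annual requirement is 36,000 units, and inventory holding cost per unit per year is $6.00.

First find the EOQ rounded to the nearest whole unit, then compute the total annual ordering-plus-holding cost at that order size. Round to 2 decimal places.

$9,748.85

Q* = √(2·D·S / H) = √(2·36,000·220 / 6) = √2,640,000.0 ≈ 1,624.81 → Q = 1,625 units
Ordering: D/Q × S = 36,000/1,625 × $220 = $4,873.85
Holding:  Q/2 × H = 1,625/2 × $6 = $4,875.00
Total = $4,873.85 + $4,875.00 = $9,748.85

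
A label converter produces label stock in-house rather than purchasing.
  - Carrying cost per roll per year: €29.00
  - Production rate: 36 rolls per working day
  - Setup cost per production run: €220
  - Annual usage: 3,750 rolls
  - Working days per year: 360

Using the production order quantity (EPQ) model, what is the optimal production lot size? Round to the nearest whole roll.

Daily demand d = 3,750/360 = 10.417; p = 36; 1 − d/p = 0.71065
EPQ = √(2DS / (H(1 − d/p)))
    = √(2 × 3,750 × 220 / (29 × 0.71065)) ≈ 282.95

283 rolls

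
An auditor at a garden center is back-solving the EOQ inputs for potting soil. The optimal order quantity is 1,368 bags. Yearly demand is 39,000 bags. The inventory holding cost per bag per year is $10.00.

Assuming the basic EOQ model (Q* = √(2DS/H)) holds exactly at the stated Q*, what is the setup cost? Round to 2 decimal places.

Since Q* = (2DS/H)^½, squaring gives Q*²·H = 2DS.
S = Q²H / (2D) = 1,368² × 10 / (2 × 39,000) = 239.9262

$239.93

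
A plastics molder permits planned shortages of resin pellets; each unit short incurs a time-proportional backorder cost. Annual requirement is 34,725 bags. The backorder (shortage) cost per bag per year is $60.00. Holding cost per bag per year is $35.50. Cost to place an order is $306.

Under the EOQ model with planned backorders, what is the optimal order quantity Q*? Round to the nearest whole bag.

Q* = √(2DS/H) · √((H + b)/b)
   = √(2 × 34,725 × 306 / 35.5) · √((35.5 + 60) / 60)
   = 773.718 × 1.2616 ≈ 976.13

976 bags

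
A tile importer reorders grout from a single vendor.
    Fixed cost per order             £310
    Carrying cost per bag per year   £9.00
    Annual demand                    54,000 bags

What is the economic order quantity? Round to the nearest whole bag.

1,929 bags

2DS/H = 2·54,000·310/9 = 3,720,000.00
EOQ = √3,720,000.00 ≈ 1,928.73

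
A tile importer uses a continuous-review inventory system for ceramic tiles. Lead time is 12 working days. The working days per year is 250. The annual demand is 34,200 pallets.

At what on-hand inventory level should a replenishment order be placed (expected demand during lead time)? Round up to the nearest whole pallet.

1,642 pallets

Daily demand d = 34,200 / 250 = 136.800 pallets/day
Demand during lead time = 136.800 × 12 = 1,641.60
Reorder point = 1,641.60 → round up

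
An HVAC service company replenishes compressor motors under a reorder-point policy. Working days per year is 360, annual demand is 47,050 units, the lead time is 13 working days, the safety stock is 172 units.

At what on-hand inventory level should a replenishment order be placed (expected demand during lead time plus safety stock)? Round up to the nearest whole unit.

Daily demand d = 47,050 / 360 = 130.694 units/day
Demand during lead time = 130.694 × 13 = 1,699.03
Reorder point = 1,699.03 + 172 = 1,871.03 → round up

1,872 units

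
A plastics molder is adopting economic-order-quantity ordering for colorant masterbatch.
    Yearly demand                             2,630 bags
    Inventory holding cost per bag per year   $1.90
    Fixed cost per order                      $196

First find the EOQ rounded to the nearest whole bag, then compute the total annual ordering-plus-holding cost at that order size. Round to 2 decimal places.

Q* = √(2·D·S / H) = √(2·2,630·196 / 1.9) = √542,610.5 ≈ 736.62 → Q = 737 bags
Orders/yr = 2,630/737 = 3.569; ordering cost = 3.569 × $196 = $699.43
Average inventory = 737/2 = 368.5; holding cost = 368.5 × $1.9 = $700.15
Total = $699.43 + $700.15 = $1,399.58

$1,399.58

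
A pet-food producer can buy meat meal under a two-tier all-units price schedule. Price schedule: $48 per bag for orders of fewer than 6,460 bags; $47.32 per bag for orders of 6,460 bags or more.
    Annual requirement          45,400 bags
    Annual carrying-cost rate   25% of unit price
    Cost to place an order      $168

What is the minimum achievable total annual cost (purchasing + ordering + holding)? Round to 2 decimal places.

H₁ = 25%×$48 = $12.0000;  H₂ = 25%×$47.32 = $11.8300
EOQ₁ = √(2×45,400×168/12.0000) = 1,127.48  (< 6,460, feasible at tier 1)
EOQ₂ = √(2×45,400×168/11.8300) = 1,135.55  (< 6,460 → use Q = 6,460 at tier-2 price)
TC(tier 1 (EOQ₁), Q≈1,127.5) = $2,192,729.70
TC(tier 2, Q≈6,460.0) = $2,187,719.58
Minimum at tier 2: $2,187,719.58

$2,187,719.58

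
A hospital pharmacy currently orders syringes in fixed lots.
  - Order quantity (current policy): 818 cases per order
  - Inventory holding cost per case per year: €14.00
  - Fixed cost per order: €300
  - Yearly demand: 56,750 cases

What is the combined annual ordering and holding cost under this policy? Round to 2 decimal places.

€26,538.96

Ordering: D/Q × S = 56,750/818 × €300 = €20,812.96
Holding:  Q/2 × H = 818/2 × €14 = €5,726.00
Total = €20,812.96 + €5,726.00 = €26,538.96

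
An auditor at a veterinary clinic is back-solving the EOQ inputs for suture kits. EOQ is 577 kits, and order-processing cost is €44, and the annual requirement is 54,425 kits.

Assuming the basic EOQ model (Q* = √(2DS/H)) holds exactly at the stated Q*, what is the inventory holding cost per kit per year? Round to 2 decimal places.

Since Q* = (2DS/H)^½, squaring gives Q*²·H = 2DS.
H = 2DS / Q² = 2 × 54,425 × 44 / 577² = 14.3856

€14.39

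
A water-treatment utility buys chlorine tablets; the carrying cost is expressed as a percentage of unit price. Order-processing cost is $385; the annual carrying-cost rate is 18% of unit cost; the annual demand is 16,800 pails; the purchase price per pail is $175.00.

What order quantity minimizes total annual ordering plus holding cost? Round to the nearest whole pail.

641 pails

Carrying cost H = $175 × 18% = $31.5000/pail/yr
EOQ = √(2DS/H) = √(2 × 16,800 × 385 / 31.5)
    = √(410,666.67) ≈ 640.83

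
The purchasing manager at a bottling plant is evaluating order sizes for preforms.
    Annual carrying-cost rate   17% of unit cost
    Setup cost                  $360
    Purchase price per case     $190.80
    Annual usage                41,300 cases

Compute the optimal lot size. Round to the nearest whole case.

957 cases

Carrying cost H = $190.8 × 17% = $32.4360/case/yr
Q* = √(2·D·S / H) = √(2·41,300·360 / 32.436) = √916,759.2 ≈ 957.48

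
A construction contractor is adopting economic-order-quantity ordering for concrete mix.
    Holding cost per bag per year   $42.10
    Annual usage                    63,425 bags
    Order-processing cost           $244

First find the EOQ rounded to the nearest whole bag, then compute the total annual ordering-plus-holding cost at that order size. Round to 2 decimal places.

EOQ = √(2DS/H) = √(2 × 63,425 × 244 / 42.1)
    = √(735,187.65) ≈ 857.43 → Q = 857 bags
Annual ordering cost = (D/Q)·S = (63,425/857) × 244 = $18,057.99
Annual holding cost  = (Q/2)·H = (857/2) × 42.1 = $18,039.85
Total = $18,057.99 + $18,039.85 = $36,097.84

$36,097.84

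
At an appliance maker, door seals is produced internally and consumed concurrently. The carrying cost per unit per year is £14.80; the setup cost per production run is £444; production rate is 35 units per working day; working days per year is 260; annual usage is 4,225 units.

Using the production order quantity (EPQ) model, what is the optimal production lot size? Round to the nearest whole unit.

688 units

d = 4,225/260 = 16.2500 units/day;  effective holding cost H(1 − d/p) = 14.8·(1 − 16.2500/35) = 7.92857
Q* = √(2DS / H_eff) = √(2·4,225·444 / 7.92857) ≈ 687.90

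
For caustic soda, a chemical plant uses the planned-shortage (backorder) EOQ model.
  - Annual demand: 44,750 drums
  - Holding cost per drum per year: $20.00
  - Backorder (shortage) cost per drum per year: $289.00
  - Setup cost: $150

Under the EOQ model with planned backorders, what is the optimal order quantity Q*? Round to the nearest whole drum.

847 drums

Q* = √(2DS/H) · √((H + b)/b)
   = √(2 × 44,750 × 150 / 20) · √((20 + 289) / 289)
   = 819.298 × 1.0340 ≈ 847.17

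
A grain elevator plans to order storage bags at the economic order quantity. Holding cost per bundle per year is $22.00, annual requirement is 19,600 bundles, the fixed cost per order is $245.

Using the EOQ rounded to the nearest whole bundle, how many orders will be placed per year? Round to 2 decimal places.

29.65 orders per year

EOQ = √(2DS/H) = √(2 × 19,600 × 245 / 22)
    = √(436,545.45) ≈ 660.72 → Q = 661
N = D/Q = 19,600/661 ≈ 29.652 orders/yr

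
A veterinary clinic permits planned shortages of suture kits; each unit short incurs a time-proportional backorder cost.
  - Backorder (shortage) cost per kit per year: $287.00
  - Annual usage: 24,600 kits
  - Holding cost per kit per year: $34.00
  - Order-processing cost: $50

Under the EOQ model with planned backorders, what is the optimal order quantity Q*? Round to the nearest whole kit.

Basic EOQ = √(2·24,600·50/34) = 268.985
Backorder adjustment √((H+b)/b) = √((34+287)/287) = 1.0576
Q* = 268.985 × 1.0576 ≈ 284.47

284 kits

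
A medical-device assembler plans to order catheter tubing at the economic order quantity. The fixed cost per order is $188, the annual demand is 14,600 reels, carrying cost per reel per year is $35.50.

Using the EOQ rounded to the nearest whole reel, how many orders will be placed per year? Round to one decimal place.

37.2 orders per year

Optimal lot size Q* = (2 × 14,600 × $188 / $35.5)^½ ≈ 393.24 → Q = 393
N = D/Q = 14,600/393 ≈ 37.150 orders/yr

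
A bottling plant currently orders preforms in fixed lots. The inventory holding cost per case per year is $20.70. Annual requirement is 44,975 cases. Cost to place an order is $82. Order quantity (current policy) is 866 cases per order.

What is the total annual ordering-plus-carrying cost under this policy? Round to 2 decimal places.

Orders/yr = 44,975/866 = 51.934; ordering cost = 51.934 × $82 = $4,258.60
Average inventory = 866/2 = 433; holding cost = 433 × $20.7 = $8,963.10
Total = $4,258.60 + $8,963.10 = $13,221.70

$13,221.70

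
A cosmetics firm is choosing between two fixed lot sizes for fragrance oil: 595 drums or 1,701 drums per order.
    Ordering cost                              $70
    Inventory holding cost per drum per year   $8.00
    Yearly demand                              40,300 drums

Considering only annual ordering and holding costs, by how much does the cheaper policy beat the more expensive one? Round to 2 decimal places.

TC(Q) = (D/Q)S + (Q/2)H
TC(595) = (40,300/595)×70 + (595/2)×8 = $7,121.18
TC(1,701) = (40,300/1,701)×70 + (1,701/2)×8 = $8,462.44
Lots of 595 are cheaper by $1,341.26.

$1,341.26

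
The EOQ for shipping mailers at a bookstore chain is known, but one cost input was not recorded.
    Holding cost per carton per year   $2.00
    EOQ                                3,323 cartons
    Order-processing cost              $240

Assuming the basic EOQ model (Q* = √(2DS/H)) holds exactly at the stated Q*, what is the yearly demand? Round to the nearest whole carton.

Since Q* = (2DS/H)^½, squaring gives Q*²·H = 2DS.
D = Q²H / (2S) = 3,323² × 2 / (2 × 240) = 46,009.70

46,010 cartons per year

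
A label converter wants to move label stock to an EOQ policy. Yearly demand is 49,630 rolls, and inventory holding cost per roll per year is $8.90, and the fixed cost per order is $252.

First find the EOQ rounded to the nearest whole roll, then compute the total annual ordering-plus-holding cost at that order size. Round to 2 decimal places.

$14,920.47

Q* = √(2·D·S / H) = √(2·49,630·252 / 8.9) = √2,810,507.9 ≈ 1,676.46 → Q = 1,676 rolls
Ordering: D/Q × S = 49,630/1,676 × $252 = $7,462.27
Holding:  Q/2 × H = 1,676/2 × $8.9 = $7,458.20
Total = $7,462.27 + $7,458.20 = $14,920.47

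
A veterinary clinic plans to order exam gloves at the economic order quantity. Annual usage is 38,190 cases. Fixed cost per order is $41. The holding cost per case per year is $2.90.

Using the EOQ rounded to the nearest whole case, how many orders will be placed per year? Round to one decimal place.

36.8 orders per year

Q* = √(2·D·S / H) = √(2·38,190·41 / 2.9) = √1,079,855.2 ≈ 1,039.16 → Q = 1,039
Orders per year = D/Q = 38,190 / 1,039 = 36.756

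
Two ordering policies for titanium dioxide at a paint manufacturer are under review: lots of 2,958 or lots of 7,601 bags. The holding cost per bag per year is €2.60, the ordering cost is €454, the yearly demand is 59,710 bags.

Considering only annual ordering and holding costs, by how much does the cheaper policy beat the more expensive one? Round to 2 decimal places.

€437.90

Annual cost at Q: ordering D·S/Q plus holding Q·H/2.
TC(2,958) = (59,710/2,958)×454 + (2,958/2)×2.6 = €13,009.82
TC(7,601) = (59,710/7,601)×454 + (7,601/2)×2.6 = €13,447.72
|ΔTC| = |€13,009.82 − €13,447.72| = €437.90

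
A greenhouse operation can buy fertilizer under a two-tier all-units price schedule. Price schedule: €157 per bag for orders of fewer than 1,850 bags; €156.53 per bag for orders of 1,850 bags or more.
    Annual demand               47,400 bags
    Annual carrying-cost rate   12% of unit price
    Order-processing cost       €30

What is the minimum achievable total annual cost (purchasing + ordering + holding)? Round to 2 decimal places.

H₁ = 12%×€157 = €18.8400;  H₂ = 12%×€156.53 = €18.7836
EOQ₁ = √(2×47,400×30/18.8400) = 388.53  (< 1,850, feasible at tier 1)
EOQ₂ = √(2×47,400×30/18.7836) = 389.11  (< 1,850 → use Q = 1,850 at tier-2 price)
TC(tier 1 (EOQ₁), Q≈388.5) = €7,449,119.90
TC(tier 2, Q≈1,850.0) = €7,437,665.48
Minimum at tier 2: €7,437,665.48

€7,437,665.48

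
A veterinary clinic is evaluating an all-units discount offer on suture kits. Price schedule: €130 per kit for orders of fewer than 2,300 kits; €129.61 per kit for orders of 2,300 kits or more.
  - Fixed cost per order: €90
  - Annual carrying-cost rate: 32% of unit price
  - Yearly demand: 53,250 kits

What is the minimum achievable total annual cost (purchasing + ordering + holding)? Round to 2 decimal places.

H₁ = 32%×€130 = €41.6000;  H₂ = 32%×€129.61 = €41.4752
EOQ₁ = √(2×53,250×90/41.6000) = 480.01  (< 2,300, feasible at tier 1)
EOQ₂ = √(2×53,250×90/41.4752) = 480.73  (< 2,300 → use Q = 2,300 at tier-2 price)
TC(tier 1 (EOQ₁), Q≈480.0) = €6,942,468.37
TC(tier 2, Q≈2,300.0) = €6,951,512.68
Minimum at tier 1 (EOQ₁): €6,942,468.37

€6,942,468.37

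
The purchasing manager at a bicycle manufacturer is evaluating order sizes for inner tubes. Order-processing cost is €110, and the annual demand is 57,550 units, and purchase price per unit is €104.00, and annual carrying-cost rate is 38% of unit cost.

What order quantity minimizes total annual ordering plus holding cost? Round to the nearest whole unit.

566 units

Carrying cost H = €104 × 38% = €39.5200/unit/yr
2DS/H = 2·57,550·110/39.52 = 320,369.43
EOQ = √320,369.43 ≈ 566.01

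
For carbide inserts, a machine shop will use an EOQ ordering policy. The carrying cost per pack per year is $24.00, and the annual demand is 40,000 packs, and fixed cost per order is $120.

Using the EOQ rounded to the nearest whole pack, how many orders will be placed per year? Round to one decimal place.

63.3 orders per year

2DS/H = 2·40,000·120/24 = 400,000.00
EOQ = √400,000.00 ≈ 632.46 → Q = 632
N = D/Q = 40,000/632 ≈ 63.291 orders/yr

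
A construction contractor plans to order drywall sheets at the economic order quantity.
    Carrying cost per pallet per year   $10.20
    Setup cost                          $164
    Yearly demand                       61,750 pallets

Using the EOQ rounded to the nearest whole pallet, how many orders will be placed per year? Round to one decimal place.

2DS/H = 2·61,750·164/10.2 = 1,985,686.27
EOQ = √1,985,686.27 ≈ 1,409.14 → Q = 1,409
Orders per year = D/Q = 61,750 / 1,409 = 43.825

43.8 orders per year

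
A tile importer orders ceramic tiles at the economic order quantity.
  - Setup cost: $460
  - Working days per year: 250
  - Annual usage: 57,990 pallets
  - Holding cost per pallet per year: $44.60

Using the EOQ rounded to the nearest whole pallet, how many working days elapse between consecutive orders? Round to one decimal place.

Optimal lot size Q* = (2 × 57,990 × $460 / $44.6)^½ ≈ 1,093.71 → Q = 1,094 pallets
Cycle time = (working days × Q)/D = (250 × 1,094) / 57,990 = 4.716 days

4.7 days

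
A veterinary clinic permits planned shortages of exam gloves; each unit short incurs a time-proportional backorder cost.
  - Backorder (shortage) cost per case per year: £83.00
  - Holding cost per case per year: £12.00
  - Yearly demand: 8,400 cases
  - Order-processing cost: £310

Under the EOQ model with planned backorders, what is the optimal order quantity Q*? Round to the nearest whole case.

705 cases

Q* = √(2DS/H) · √((H + b)/b)
   = √(2 × 8,400 × 310 / 12) · √((12 + 83) / 83)
   = 658.787 × 1.0698 ≈ 704.80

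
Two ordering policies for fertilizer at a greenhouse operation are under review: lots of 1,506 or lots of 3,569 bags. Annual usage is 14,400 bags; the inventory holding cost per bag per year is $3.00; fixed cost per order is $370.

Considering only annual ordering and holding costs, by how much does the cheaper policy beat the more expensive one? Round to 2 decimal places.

For each Q, cost = (D/Q)·S + (Q/2)·H.
TC(1,506) = (14,400/1,506)×370 + (1,506/2)×3 = $5,796.85
TC(3,569) = (14,400/3,569)×370 + (3,569/2)×3 = $6,846.36
Cheaper: Q = 1,506.  Difference = $1,049.51

$1,049.51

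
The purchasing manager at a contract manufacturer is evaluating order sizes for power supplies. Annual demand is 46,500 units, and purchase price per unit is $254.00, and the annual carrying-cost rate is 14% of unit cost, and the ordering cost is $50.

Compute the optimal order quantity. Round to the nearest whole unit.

362 units

Holding cost per unit per year: H = 14% × $254 = $35.5600
2DS/H = 2·46,500·50/35.56 = 130,764.90
EOQ = √130,764.90 ≈ 361.61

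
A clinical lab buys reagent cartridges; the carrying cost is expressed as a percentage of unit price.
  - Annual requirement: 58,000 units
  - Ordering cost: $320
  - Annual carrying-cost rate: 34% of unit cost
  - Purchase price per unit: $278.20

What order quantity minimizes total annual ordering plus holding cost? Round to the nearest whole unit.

626 units

Holding cost per unit per year: H = 34% × $278.2 = $94.5880
Q* = √(2·D·S / H) = √(2·58,000·320 / 94.588) = √392,438.8 ≈ 626.45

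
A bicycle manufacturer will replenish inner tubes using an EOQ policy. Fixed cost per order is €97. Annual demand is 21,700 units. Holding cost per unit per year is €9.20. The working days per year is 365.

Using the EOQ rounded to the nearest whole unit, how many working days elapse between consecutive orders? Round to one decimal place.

11.4 days

Optimal lot size Q* = (2 × 21,700 × €97 / €9.2)^½ ≈ 676.45 → Q = 676 units
Cycle time = (working days × Q)/D = (365 × 676) / 21,700 = 11.371 days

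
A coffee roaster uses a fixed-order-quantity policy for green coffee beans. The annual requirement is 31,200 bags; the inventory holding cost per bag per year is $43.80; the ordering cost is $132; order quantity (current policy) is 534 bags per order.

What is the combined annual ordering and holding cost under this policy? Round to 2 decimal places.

$19,406.96

Annual ordering cost = (D/Q)·S = (31,200/534) × 132 = $7,712.36
Annual holding cost  = (Q/2)·H = (534/2) × 43.8 = $11,694.60
Total = $7,712.36 + $11,694.60 = $19,406.96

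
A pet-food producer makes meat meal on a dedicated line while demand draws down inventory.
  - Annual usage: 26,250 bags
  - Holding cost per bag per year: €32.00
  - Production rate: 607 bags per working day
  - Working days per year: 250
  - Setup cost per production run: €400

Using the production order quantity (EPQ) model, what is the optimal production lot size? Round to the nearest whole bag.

d = 26,250/250 = 105.0000 bags/day;  effective holding cost H(1 − d/p) = 32·(1 − 105.0000/607) = 26.46458
Q* = √(2DS / H_eff) = √(2·26,250·400 / 26.46458) ≈ 890.79

891 bags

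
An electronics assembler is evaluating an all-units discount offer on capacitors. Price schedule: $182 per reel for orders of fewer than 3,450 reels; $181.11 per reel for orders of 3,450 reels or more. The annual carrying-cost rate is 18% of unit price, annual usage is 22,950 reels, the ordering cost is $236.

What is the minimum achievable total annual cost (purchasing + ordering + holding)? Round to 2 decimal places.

$4,195,737.98

H₁ = 18%×$182 = $32.7600;  H₂ = 18%×$181.11 = $32.5998
EOQ₁ = √(2×22,950×236/32.7600) = 575.03  (< 3,450, feasible at tier 1)
EOQ₂ = √(2×22,950×236/32.5998) = 576.44  (< 3,450 → use Q = 3,450 at tier-2 price)
TC(tier 1 (EOQ₁), Q≈575.0) = $4,195,737.98
TC(tier 2, Q≈3,450.0) = $4,214,279.07
Minimum at tier 1 (EOQ₁): $4,195,737.98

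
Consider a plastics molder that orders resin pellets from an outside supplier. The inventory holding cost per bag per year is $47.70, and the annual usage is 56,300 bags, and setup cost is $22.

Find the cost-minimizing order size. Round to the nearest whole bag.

228 bags

EOQ = √(2DS/H) = √(2 × 56,300 × 22 / 47.7)
    = √(51,932.91) ≈ 227.89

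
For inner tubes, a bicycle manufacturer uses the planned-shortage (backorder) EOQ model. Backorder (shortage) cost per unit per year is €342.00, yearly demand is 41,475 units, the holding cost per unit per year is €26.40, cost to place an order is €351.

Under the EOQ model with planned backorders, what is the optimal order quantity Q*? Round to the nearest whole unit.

1,090 units

Q* = √(2DS/H) · √((H + b)/b)
   = √(2 × 41,475 × 351 / 26.4) · √((26.4 + 342) / 342)
   = 1,050.170 × 1.0379 ≈ 1,089.95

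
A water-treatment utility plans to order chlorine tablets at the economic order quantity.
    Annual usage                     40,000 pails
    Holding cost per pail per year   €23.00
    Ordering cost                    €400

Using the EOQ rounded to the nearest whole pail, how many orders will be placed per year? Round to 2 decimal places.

Optimal lot size Q* = (2 × 40,000 × €400 / €23)^½ ≈ 1,179.54 → Q = 1,180
N = D/Q = 40,000/1,180 ≈ 33.898 orders/yr

33.90 orders per year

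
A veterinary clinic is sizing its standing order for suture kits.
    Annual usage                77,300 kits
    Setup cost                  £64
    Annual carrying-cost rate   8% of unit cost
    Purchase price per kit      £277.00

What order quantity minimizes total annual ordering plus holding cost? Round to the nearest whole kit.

Carrying cost H = £277 × 8% = £22.1600/kit/yr
Optimal lot size Q* = (2 × 77,300 × £64 / £22.16)^½ ≈ 668.21

668 kits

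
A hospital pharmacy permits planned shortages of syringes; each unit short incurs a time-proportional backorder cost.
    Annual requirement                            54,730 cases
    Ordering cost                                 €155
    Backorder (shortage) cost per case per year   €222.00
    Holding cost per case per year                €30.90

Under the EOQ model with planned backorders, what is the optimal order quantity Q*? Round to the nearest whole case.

Q* = √(2DS/H) · √((H + b)/b)
   = √(2 × 54,730 × 155 / 30.9) · √((30.9 + 222) / 222)
   = 740.993 × 1.0673 ≈ 790.88

791 cases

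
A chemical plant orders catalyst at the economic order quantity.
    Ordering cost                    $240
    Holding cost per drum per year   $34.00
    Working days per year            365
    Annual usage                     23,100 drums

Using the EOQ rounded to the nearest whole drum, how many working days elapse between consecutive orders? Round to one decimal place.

Optimal lot size Q* = (2 × 23,100 × $240 / $34)^½ ≈ 571.07 → Q = 571 drums
Days between orders = 365 / (D/Q) = 365 / 40.455 ≈ 9.022

9.0 days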